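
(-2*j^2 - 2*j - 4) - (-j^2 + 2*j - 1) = -j^2 - 4*j - 3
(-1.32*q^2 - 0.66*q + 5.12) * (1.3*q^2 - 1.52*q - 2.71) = -1.716*q^4 + 1.1484*q^3 + 11.2364*q^2 - 5.9938*q - 13.8752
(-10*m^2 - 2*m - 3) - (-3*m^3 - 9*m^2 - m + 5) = 3*m^3 - m^2 - m - 8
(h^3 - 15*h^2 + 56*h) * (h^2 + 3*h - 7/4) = h^5 - 12*h^4 + 37*h^3/4 + 777*h^2/4 - 98*h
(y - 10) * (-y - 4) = -y^2 + 6*y + 40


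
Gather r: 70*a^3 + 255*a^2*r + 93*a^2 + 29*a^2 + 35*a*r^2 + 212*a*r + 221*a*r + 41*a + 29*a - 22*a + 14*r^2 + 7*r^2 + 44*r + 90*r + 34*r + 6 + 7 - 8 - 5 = 70*a^3 + 122*a^2 + 48*a + r^2*(35*a + 21) + r*(255*a^2 + 433*a + 168)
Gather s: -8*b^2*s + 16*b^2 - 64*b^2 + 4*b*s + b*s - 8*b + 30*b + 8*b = -48*b^2 + 30*b + s*(-8*b^2 + 5*b)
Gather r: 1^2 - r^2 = 1 - r^2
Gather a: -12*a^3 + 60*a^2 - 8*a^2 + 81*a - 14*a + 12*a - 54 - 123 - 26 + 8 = -12*a^3 + 52*a^2 + 79*a - 195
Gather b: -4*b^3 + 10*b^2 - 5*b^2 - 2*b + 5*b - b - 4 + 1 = -4*b^3 + 5*b^2 + 2*b - 3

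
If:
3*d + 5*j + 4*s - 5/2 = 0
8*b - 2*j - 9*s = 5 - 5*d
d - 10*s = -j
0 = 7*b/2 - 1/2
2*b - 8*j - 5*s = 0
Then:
No Solution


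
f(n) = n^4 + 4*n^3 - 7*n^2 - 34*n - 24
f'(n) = 4*n^3 + 12*n^2 - 14*n - 34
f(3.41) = 72.48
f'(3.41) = 216.40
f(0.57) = -44.81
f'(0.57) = -37.34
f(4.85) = 656.09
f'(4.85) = 636.71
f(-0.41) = -11.48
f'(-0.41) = -26.52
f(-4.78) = 63.77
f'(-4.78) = -129.76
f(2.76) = -29.04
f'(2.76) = 102.87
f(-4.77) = 62.48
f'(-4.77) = -128.31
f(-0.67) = -5.36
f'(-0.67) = -20.44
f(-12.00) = 13200.00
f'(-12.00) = -5050.00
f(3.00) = 0.00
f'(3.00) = 140.00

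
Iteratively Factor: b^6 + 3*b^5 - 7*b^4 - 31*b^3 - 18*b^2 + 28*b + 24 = (b + 2)*(b^5 + b^4 - 9*b^3 - 13*b^2 + 8*b + 12) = (b + 1)*(b + 2)*(b^4 - 9*b^2 - 4*b + 12) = (b + 1)*(b + 2)^2*(b^3 - 2*b^2 - 5*b + 6) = (b + 1)*(b + 2)^3*(b^2 - 4*b + 3) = (b - 1)*(b + 1)*(b + 2)^3*(b - 3)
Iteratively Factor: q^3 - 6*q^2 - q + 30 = (q - 3)*(q^2 - 3*q - 10) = (q - 3)*(q + 2)*(q - 5)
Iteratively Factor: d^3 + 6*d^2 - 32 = (d + 4)*(d^2 + 2*d - 8) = (d - 2)*(d + 4)*(d + 4)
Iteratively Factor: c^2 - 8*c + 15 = (c - 5)*(c - 3)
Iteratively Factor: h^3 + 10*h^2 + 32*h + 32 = (h + 4)*(h^2 + 6*h + 8) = (h + 2)*(h + 4)*(h + 4)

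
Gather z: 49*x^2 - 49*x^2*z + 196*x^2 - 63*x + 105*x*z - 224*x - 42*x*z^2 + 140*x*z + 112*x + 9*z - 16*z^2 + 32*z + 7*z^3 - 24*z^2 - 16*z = 245*x^2 - 175*x + 7*z^3 + z^2*(-42*x - 40) + z*(-49*x^2 + 245*x + 25)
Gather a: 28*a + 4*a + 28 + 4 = 32*a + 32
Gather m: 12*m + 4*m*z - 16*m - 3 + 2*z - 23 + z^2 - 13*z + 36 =m*(4*z - 4) + z^2 - 11*z + 10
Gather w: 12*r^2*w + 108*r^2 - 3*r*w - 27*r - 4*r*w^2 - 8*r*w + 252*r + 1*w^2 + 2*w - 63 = 108*r^2 + 225*r + w^2*(1 - 4*r) + w*(12*r^2 - 11*r + 2) - 63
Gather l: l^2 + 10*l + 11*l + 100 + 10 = l^2 + 21*l + 110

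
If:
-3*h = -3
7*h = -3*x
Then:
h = 1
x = -7/3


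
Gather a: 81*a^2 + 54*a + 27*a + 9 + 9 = 81*a^2 + 81*a + 18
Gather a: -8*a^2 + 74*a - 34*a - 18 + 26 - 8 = -8*a^2 + 40*a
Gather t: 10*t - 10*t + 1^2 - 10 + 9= 0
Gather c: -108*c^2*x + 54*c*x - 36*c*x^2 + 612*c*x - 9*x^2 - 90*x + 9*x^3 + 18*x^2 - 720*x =-108*c^2*x + c*(-36*x^2 + 666*x) + 9*x^3 + 9*x^2 - 810*x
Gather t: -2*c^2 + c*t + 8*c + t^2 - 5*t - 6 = -2*c^2 + 8*c + t^2 + t*(c - 5) - 6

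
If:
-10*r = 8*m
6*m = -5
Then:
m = -5/6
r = 2/3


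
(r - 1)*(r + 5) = r^2 + 4*r - 5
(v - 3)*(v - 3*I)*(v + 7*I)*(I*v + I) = I*v^4 - 4*v^3 - 2*I*v^3 + 8*v^2 + 18*I*v^2 + 12*v - 42*I*v - 63*I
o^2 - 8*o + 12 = (o - 6)*(o - 2)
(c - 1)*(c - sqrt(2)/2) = c^2 - c - sqrt(2)*c/2 + sqrt(2)/2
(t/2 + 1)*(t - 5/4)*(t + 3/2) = t^3/2 + 9*t^2/8 - 11*t/16 - 15/8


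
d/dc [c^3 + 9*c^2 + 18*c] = 3*c^2 + 18*c + 18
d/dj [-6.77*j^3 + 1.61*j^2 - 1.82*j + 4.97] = -20.31*j^2 + 3.22*j - 1.82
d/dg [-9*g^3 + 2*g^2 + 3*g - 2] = -27*g^2 + 4*g + 3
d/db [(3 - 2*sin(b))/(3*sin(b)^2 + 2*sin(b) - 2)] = 2*(3*sin(b)^2 - 9*sin(b) - 1)*cos(b)/(3*sin(b)^2 + 2*sin(b) - 2)^2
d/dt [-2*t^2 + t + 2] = 1 - 4*t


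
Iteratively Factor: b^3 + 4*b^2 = (b)*(b^2 + 4*b) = b^2*(b + 4)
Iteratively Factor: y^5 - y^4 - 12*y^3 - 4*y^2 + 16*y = (y + 2)*(y^4 - 3*y^3 - 6*y^2 + 8*y) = (y - 4)*(y + 2)*(y^3 + y^2 - 2*y) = (y - 4)*(y + 2)^2*(y^2 - y) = (y - 4)*(y - 1)*(y + 2)^2*(y)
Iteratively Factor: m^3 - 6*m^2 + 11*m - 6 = (m - 3)*(m^2 - 3*m + 2) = (m - 3)*(m - 1)*(m - 2)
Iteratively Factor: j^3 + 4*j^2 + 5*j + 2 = (j + 1)*(j^2 + 3*j + 2) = (j + 1)*(j + 2)*(j + 1)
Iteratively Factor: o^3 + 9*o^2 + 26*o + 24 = (o + 4)*(o^2 + 5*o + 6) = (o + 3)*(o + 4)*(o + 2)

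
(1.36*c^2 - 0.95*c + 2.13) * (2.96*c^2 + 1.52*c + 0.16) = 4.0256*c^4 - 0.7448*c^3 + 5.0784*c^2 + 3.0856*c + 0.3408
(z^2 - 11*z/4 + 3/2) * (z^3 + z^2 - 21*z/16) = z^5 - 7*z^4/4 - 41*z^3/16 + 327*z^2/64 - 63*z/32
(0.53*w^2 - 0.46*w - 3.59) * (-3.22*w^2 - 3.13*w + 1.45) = -1.7066*w^4 - 0.1777*w^3 + 13.7681*w^2 + 10.5697*w - 5.2055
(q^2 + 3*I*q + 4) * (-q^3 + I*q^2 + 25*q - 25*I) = -q^5 - 2*I*q^4 + 18*q^3 + 54*I*q^2 + 175*q - 100*I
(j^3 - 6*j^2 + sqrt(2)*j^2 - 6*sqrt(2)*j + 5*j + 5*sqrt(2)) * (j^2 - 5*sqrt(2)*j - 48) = j^5 - 6*j^4 - 4*sqrt(2)*j^4 - 53*j^3 + 24*sqrt(2)*j^3 - 68*sqrt(2)*j^2 + 348*j^2 - 290*j + 288*sqrt(2)*j - 240*sqrt(2)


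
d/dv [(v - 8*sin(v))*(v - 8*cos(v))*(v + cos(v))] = -(v - 8*sin(v))*(v - 8*cos(v))*(sin(v) - 1) + (v - 8*sin(v))*(v + cos(v))*(8*sin(v) + 1) - (v - 8*cos(v))*(v + cos(v))*(8*cos(v) - 1)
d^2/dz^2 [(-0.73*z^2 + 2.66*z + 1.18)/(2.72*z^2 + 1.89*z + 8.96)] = (7.105427357601e-15*z^4 + 46.865056*z^3 + 159.126528*z^2 - 352.567488*z - 256.38802)/(20.123648*z^6 + 41.948928*z^5 + 228.017328*z^4 + 283.120677*z^3 + 751.115904*z^2 + 455.196672*z + 719.323136)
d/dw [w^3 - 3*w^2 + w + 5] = 3*w^2 - 6*w + 1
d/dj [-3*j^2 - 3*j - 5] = -6*j - 3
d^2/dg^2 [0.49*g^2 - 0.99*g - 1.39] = 0.980000000000000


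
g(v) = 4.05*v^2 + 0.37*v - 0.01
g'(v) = 8.1*v + 0.37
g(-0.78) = 2.17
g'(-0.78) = -5.95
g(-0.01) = -0.01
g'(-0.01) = 0.29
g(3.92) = 63.67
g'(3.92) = 32.12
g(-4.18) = 69.21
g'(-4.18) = -33.49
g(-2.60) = 26.41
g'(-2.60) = -20.69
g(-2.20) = 18.78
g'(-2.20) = -17.45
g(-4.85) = 93.46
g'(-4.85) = -38.92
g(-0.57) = 1.09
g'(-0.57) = -4.25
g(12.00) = 587.63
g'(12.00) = 97.57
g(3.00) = 37.55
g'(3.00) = 24.67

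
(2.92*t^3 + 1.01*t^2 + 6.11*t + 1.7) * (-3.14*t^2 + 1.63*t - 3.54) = -9.1688*t^5 + 1.5882*t^4 - 27.8759*t^3 + 1.0459*t^2 - 18.8584*t - 6.018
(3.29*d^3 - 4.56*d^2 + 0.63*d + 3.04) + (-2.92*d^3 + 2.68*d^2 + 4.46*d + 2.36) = 0.37*d^3 - 1.88*d^2 + 5.09*d + 5.4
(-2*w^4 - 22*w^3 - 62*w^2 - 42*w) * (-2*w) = 4*w^5 + 44*w^4 + 124*w^3 + 84*w^2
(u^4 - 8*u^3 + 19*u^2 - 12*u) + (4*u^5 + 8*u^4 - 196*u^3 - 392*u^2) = 4*u^5 + 9*u^4 - 204*u^3 - 373*u^2 - 12*u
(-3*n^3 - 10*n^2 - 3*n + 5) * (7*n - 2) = -21*n^4 - 64*n^3 - n^2 + 41*n - 10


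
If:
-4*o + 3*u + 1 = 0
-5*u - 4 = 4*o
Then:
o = -7/32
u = -5/8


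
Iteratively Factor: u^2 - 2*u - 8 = (u - 4)*(u + 2)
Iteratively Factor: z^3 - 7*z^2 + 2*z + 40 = (z - 4)*(z^2 - 3*z - 10) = (z - 4)*(z + 2)*(z - 5)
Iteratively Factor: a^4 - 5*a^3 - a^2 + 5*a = (a + 1)*(a^3 - 6*a^2 + 5*a) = a*(a + 1)*(a^2 - 6*a + 5) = a*(a - 1)*(a + 1)*(a - 5)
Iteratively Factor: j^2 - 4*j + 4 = (j - 2)*(j - 2)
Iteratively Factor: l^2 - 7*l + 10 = (l - 5)*(l - 2)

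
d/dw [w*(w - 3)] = 2*w - 3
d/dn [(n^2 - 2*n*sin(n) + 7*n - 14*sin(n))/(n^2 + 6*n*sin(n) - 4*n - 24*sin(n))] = (-8*n^3*cos(n) + 8*n^2*sin(n) - 24*n^2*cos(n) - 11*n^2 - 20*n*sin(n) + 224*n*cos(n) + 132*sin(n)^2 - 224*sin(n))/((n - 4)^2*(n + 6*sin(n))^2)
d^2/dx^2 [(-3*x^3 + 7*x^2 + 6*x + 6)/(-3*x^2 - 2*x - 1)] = 2*(-9*x^3 - 81*x^2 - 45*x - 1)/(27*x^6 + 54*x^5 + 63*x^4 + 44*x^3 + 21*x^2 + 6*x + 1)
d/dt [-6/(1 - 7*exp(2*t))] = -84*exp(2*t)/(7*exp(2*t) - 1)^2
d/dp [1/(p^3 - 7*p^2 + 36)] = p*(14 - 3*p)/(p^3 - 7*p^2 + 36)^2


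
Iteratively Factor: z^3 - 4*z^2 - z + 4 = (z - 4)*(z^2 - 1) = (z - 4)*(z + 1)*(z - 1)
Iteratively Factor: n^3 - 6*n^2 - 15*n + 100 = (n - 5)*(n^2 - n - 20) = (n - 5)*(n + 4)*(n - 5)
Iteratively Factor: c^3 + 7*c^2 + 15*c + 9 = (c + 3)*(c^2 + 4*c + 3) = (c + 3)^2*(c + 1)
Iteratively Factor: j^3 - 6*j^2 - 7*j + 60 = (j - 4)*(j^2 - 2*j - 15) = (j - 5)*(j - 4)*(j + 3)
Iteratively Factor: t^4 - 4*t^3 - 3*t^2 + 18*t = (t)*(t^3 - 4*t^2 - 3*t + 18) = t*(t + 2)*(t^2 - 6*t + 9) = t*(t - 3)*(t + 2)*(t - 3)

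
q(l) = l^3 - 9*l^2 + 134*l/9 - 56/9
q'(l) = 3*l^2 - 18*l + 134/9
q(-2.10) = -86.44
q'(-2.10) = 65.92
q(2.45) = -9.06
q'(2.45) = -11.20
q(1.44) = -0.46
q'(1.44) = -4.81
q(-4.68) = -375.53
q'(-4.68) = 164.84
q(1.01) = 0.66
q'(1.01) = -0.23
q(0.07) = -5.22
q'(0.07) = 13.64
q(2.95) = -14.95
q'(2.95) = -12.10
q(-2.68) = -130.01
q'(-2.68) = 84.68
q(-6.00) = -635.56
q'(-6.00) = 230.89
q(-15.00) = -5629.56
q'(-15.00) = 959.89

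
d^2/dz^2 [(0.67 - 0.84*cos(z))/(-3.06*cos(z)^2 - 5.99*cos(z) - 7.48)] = (0.0345810530780818*(1 - cos(z)^2)^2 - 0.00671738602459883*cos(z)^5 + 0.143421052478751*cos(z)^3 + 0.0372999087823883*cos(z)^2 - 0.227227191417393*cos(z) - 0.113734392821998)/(0.290322580645161*cos(z)^2 + 0.56831119544592*cos(z) + 0.709677419354839)^3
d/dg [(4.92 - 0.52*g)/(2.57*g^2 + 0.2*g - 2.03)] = (1.3364*g^2 - 25.2888*g + 0.0715999999999999)/(6.6049*g^4 + 1.028*g^3 - 10.3942*g^2 - 0.812*g + 4.1209)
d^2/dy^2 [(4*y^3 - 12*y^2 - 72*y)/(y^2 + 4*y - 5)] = 120*(y^3 - 7*y^2 - 13*y - 29)/(y^6 + 12*y^5 + 33*y^4 - 56*y^3 - 165*y^2 + 300*y - 125)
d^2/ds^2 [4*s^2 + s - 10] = 8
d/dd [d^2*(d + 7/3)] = d*(9*d + 14)/3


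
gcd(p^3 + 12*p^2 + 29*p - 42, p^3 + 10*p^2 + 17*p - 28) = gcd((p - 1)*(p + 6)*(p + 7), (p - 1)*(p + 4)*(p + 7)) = p^2 + 6*p - 7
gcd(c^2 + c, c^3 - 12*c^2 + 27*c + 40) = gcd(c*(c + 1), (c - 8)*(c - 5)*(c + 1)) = c + 1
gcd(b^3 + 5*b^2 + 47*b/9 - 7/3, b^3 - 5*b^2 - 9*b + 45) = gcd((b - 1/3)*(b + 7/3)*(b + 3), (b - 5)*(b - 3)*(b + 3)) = b + 3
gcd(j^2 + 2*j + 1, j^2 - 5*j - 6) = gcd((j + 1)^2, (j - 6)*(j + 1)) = j + 1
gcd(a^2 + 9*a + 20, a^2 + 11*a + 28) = a + 4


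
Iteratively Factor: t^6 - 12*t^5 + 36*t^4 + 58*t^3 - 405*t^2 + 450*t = (t - 5)*(t^5 - 7*t^4 + t^3 + 63*t^2 - 90*t) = (t - 5)*(t - 2)*(t^4 - 5*t^3 - 9*t^2 + 45*t) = (t - 5)*(t - 2)*(t + 3)*(t^3 - 8*t^2 + 15*t) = (t - 5)*(t - 3)*(t - 2)*(t + 3)*(t^2 - 5*t) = t*(t - 5)*(t - 3)*(t - 2)*(t + 3)*(t - 5)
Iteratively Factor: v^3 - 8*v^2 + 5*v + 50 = (v - 5)*(v^2 - 3*v - 10) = (v - 5)*(v + 2)*(v - 5)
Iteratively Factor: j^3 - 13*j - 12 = (j - 4)*(j^2 + 4*j + 3) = (j - 4)*(j + 3)*(j + 1)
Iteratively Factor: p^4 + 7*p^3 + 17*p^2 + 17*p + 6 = (p + 2)*(p^3 + 5*p^2 + 7*p + 3) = (p + 1)*(p + 2)*(p^2 + 4*p + 3) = (p + 1)^2*(p + 2)*(p + 3)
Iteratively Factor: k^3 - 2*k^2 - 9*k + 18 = (k + 3)*(k^2 - 5*k + 6) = (k - 3)*(k + 3)*(k - 2)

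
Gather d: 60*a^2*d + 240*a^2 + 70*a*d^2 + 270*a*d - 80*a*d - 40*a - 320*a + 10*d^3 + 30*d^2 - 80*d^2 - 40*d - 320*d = 240*a^2 - 360*a + 10*d^3 + d^2*(70*a - 50) + d*(60*a^2 + 190*a - 360)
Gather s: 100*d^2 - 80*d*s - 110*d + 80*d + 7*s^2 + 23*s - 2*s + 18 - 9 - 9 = 100*d^2 - 30*d + 7*s^2 + s*(21 - 80*d)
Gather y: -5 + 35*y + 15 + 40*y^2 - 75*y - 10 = 40*y^2 - 40*y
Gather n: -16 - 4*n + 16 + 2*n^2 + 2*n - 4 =2*n^2 - 2*n - 4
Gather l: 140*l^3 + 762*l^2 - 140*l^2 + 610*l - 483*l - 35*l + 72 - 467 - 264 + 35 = 140*l^3 + 622*l^2 + 92*l - 624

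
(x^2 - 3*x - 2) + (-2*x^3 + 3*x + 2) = -2*x^3 + x^2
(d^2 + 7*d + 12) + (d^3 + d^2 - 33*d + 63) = d^3 + 2*d^2 - 26*d + 75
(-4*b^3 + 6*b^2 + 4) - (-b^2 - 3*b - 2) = -4*b^3 + 7*b^2 + 3*b + 6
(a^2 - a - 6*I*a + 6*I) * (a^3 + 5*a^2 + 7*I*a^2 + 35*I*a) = a^5 + 4*a^4 + I*a^4 + 37*a^3 + 4*I*a^3 + 168*a^2 - 5*I*a^2 - 210*a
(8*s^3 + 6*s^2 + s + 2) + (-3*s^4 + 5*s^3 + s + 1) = -3*s^4 + 13*s^3 + 6*s^2 + 2*s + 3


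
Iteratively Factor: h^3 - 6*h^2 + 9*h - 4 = (h - 1)*(h^2 - 5*h + 4) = (h - 1)^2*(h - 4)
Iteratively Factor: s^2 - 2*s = (s - 2)*(s)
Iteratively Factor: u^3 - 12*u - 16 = (u + 2)*(u^2 - 2*u - 8) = (u + 2)^2*(u - 4)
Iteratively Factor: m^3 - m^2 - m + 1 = (m - 1)*(m^2 - 1) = (m - 1)*(m + 1)*(m - 1)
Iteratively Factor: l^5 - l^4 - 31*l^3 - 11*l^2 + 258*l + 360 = (l - 4)*(l^4 + 3*l^3 - 19*l^2 - 87*l - 90) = (l - 4)*(l + 3)*(l^3 - 19*l - 30) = (l - 4)*(l + 2)*(l + 3)*(l^2 - 2*l - 15) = (l - 4)*(l + 2)*(l + 3)^2*(l - 5)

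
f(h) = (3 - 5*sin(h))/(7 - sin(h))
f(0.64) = 0.00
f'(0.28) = -0.68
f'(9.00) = 0.67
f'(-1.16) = -0.20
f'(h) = (3 - 5*sin(h))*cos(h)/(7 - sin(h))^2 - 5*cos(h)/(7 - sin(h)) = -32*cos(h)/(sin(h) - 7)^2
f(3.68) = 0.74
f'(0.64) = -0.63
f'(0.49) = -0.66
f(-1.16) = 0.96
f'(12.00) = -0.48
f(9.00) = 0.14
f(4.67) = 1.00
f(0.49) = 0.10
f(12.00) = 0.75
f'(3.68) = 0.49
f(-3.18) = 0.40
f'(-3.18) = 0.66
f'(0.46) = -0.67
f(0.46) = 0.12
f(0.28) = 0.24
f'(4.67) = 0.02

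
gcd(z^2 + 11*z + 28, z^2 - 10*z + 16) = 1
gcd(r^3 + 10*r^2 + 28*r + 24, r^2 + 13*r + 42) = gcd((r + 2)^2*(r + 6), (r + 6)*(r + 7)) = r + 6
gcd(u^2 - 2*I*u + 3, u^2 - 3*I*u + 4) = u + I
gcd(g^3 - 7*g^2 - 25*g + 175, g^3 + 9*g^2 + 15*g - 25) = g + 5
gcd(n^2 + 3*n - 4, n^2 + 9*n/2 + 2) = n + 4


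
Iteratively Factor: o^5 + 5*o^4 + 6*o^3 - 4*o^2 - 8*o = (o + 2)*(o^4 + 3*o^3 - 4*o) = (o + 2)^2*(o^3 + o^2 - 2*o) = o*(o + 2)^2*(o^2 + o - 2) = o*(o + 2)^3*(o - 1)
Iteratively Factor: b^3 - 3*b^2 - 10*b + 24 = (b - 4)*(b^2 + b - 6) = (b - 4)*(b - 2)*(b + 3)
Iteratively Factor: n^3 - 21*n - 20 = (n + 1)*(n^2 - n - 20) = (n - 5)*(n + 1)*(n + 4)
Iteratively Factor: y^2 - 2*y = (y - 2)*(y)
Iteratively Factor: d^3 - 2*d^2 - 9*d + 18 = (d - 3)*(d^2 + d - 6) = (d - 3)*(d - 2)*(d + 3)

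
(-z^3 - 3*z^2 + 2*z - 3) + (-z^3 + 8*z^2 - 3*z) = -2*z^3 + 5*z^2 - z - 3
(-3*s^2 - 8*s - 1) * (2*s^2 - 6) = -6*s^4 - 16*s^3 + 16*s^2 + 48*s + 6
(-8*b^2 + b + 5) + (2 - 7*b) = -8*b^2 - 6*b + 7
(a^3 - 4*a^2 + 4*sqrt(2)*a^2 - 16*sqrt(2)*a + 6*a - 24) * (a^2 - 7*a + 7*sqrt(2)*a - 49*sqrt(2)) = a^5 - 11*a^4 + 11*sqrt(2)*a^4 - 121*sqrt(2)*a^3 + 90*a^3 - 682*a^2 + 350*sqrt(2)*a^2 - 462*sqrt(2)*a + 1736*a + 1176*sqrt(2)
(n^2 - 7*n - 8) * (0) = 0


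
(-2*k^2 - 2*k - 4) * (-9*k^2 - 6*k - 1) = 18*k^4 + 30*k^3 + 50*k^2 + 26*k + 4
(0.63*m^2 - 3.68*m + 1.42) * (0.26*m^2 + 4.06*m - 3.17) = 0.1638*m^4 + 1.601*m^3 - 16.5687*m^2 + 17.4308*m - 4.5014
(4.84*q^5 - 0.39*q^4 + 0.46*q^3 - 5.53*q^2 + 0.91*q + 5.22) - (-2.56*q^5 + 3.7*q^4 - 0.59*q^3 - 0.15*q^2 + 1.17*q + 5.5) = 7.4*q^5 - 4.09*q^4 + 1.05*q^3 - 5.38*q^2 - 0.26*q - 0.28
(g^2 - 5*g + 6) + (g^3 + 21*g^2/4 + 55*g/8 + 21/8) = g^3 + 25*g^2/4 + 15*g/8 + 69/8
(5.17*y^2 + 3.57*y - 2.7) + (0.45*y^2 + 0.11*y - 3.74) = 5.62*y^2 + 3.68*y - 6.44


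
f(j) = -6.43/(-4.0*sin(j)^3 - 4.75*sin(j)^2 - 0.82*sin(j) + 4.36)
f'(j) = -6.43*(12.0*sin(j)^2*cos(j) + 9.5*sin(j)*cos(j) + 0.82*cos(j))/(-4.0*sin(j)^3 - 4.75*sin(j)^2 - 0.82*sin(j) + 4.36)^2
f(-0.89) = -1.61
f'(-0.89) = -0.17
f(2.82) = -1.84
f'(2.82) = 2.50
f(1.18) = 1.78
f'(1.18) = -3.71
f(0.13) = -1.54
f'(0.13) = -0.83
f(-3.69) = -3.10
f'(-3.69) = 11.52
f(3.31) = -1.47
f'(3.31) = -0.14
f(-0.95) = -1.59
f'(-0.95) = -0.24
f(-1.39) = -1.47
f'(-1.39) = -0.19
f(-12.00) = -3.32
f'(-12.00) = -13.59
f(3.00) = -1.55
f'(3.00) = 0.89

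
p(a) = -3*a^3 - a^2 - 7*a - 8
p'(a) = -9*a^2 - 2*a - 7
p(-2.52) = 51.30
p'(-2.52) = -59.11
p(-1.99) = 25.61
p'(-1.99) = -38.66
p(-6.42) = 789.55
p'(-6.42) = -365.11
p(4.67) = -368.04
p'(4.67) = -212.62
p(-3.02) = 86.65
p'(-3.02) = -83.04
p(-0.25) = -6.27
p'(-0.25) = -7.06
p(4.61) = -355.44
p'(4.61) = -207.49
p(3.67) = -195.45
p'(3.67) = -135.56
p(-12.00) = 5116.00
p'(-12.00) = -1279.00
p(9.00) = -2339.00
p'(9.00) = -754.00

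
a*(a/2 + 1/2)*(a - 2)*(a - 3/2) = a^4/2 - 5*a^3/4 - a^2/4 + 3*a/2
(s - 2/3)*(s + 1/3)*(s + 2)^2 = s^4 + 11*s^3/3 + 22*s^2/9 - 20*s/9 - 8/9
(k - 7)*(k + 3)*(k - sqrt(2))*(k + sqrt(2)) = k^4 - 4*k^3 - 23*k^2 + 8*k + 42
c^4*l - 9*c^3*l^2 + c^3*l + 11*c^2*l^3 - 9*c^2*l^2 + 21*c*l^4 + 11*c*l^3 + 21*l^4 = (c - 7*l)*(c - 3*l)*(c + l)*(c*l + l)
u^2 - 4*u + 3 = (u - 3)*(u - 1)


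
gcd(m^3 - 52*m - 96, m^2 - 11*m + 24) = m - 8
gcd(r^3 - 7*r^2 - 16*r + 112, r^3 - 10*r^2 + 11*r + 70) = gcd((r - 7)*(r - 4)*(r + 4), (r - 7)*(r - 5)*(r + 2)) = r - 7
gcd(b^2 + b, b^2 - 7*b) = b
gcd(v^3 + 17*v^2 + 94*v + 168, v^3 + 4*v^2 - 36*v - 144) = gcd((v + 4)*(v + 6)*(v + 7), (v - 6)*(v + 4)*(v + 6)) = v^2 + 10*v + 24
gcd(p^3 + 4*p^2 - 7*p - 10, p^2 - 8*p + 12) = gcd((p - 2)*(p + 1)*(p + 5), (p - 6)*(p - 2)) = p - 2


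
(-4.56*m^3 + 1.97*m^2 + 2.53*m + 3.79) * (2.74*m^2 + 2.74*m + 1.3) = -12.4944*m^5 - 7.0966*m^4 + 6.402*m^3 + 19.8778*m^2 + 13.6736*m + 4.927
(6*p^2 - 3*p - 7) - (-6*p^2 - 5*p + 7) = 12*p^2 + 2*p - 14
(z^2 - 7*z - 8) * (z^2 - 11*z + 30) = z^4 - 18*z^3 + 99*z^2 - 122*z - 240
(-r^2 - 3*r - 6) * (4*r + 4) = -4*r^3 - 16*r^2 - 36*r - 24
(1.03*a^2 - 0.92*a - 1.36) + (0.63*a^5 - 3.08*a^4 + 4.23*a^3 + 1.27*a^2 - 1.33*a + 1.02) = 0.63*a^5 - 3.08*a^4 + 4.23*a^3 + 2.3*a^2 - 2.25*a - 0.34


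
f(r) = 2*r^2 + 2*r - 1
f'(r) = 4*r + 2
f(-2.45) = 6.10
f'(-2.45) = -7.80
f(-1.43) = 0.23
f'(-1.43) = -3.72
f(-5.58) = 50.11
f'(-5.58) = -20.32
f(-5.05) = 39.90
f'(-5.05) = -18.20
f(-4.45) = 29.70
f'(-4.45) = -15.80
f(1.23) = 4.49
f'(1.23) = 6.92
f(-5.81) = 54.89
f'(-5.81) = -21.24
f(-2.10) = 3.62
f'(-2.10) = -6.40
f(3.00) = 23.00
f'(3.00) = 14.00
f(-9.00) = 143.00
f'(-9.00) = -34.00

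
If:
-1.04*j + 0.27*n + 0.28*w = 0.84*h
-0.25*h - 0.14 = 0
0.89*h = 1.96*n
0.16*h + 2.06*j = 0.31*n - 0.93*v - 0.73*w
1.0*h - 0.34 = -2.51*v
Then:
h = -0.56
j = 0.15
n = -0.25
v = 0.36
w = -0.87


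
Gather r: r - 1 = r - 1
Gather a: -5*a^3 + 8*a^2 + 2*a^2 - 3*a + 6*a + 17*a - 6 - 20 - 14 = -5*a^3 + 10*a^2 + 20*a - 40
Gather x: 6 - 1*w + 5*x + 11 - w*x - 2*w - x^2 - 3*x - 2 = -3*w - x^2 + x*(2 - w) + 15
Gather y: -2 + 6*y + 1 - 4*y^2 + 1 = -4*y^2 + 6*y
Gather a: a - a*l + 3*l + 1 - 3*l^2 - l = a*(1 - l) - 3*l^2 + 2*l + 1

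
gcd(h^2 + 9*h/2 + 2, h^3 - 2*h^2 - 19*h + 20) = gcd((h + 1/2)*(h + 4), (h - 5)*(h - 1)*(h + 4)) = h + 4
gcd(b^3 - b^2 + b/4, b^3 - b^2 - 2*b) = b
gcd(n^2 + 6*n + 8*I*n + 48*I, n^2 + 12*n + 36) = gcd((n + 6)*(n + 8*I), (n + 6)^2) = n + 6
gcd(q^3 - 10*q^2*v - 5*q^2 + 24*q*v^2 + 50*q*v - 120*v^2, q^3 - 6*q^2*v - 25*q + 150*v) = q^2 - 6*q*v - 5*q + 30*v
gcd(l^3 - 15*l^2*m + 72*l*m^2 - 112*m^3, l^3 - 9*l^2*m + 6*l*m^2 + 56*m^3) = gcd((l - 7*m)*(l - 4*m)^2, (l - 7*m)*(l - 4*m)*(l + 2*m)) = l^2 - 11*l*m + 28*m^2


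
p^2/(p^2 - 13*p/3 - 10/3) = 3*p^2/(3*p^2 - 13*p - 10)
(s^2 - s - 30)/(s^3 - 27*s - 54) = (s + 5)/(s^2 + 6*s + 9)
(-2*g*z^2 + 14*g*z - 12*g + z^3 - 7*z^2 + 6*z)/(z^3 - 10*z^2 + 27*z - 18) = (-2*g + z)/(z - 3)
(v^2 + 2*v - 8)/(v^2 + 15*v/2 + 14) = 2*(v - 2)/(2*v + 7)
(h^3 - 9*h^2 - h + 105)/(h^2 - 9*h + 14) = (h^2 - 2*h - 15)/(h - 2)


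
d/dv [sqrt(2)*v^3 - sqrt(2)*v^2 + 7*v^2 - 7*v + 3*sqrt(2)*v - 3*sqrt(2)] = 3*sqrt(2)*v^2 - 2*sqrt(2)*v + 14*v - 7 + 3*sqrt(2)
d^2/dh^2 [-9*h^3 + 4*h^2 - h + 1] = 8 - 54*h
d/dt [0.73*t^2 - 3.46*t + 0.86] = 1.46*t - 3.46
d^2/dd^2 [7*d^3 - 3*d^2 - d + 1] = 42*d - 6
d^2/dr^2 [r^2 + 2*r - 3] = 2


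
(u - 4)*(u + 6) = u^2 + 2*u - 24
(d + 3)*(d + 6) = d^2 + 9*d + 18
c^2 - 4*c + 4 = (c - 2)^2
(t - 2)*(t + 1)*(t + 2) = t^3 + t^2 - 4*t - 4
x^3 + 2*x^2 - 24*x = x*(x - 4)*(x + 6)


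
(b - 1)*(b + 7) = b^2 + 6*b - 7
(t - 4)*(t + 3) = t^2 - t - 12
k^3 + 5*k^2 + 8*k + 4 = (k + 1)*(k + 2)^2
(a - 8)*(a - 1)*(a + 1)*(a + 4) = a^4 - 4*a^3 - 33*a^2 + 4*a + 32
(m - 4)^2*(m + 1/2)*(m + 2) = m^4 - 11*m^3/2 - 3*m^2 + 32*m + 16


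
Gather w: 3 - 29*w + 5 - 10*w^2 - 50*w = -10*w^2 - 79*w + 8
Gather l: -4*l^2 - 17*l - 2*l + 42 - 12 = -4*l^2 - 19*l + 30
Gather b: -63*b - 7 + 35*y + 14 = -63*b + 35*y + 7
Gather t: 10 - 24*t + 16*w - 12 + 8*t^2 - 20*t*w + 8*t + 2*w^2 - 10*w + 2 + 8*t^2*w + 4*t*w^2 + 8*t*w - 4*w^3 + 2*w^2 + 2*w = t^2*(8*w + 8) + t*(4*w^2 - 12*w - 16) - 4*w^3 + 4*w^2 + 8*w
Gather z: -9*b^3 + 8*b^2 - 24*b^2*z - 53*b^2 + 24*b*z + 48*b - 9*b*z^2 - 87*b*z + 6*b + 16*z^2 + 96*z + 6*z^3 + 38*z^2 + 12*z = -9*b^3 - 45*b^2 + 54*b + 6*z^3 + z^2*(54 - 9*b) + z*(-24*b^2 - 63*b + 108)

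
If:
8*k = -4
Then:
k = -1/2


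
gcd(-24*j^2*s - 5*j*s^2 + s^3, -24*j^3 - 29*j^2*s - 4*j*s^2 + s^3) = -24*j^2 - 5*j*s + s^2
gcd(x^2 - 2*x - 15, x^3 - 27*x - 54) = x + 3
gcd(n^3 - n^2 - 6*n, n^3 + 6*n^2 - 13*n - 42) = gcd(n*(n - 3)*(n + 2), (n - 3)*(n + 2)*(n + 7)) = n^2 - n - 6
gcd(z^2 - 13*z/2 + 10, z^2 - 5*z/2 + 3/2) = 1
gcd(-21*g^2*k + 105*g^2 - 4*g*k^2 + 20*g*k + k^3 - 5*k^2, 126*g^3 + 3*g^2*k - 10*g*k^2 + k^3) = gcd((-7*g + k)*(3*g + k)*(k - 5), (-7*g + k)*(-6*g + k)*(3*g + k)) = 21*g^2 + 4*g*k - k^2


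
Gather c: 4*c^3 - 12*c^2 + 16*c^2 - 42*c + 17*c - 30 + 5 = 4*c^3 + 4*c^2 - 25*c - 25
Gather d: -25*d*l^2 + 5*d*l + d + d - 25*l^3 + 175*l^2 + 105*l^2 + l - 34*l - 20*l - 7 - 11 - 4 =d*(-25*l^2 + 5*l + 2) - 25*l^3 + 280*l^2 - 53*l - 22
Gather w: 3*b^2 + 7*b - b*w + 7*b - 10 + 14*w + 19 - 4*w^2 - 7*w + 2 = 3*b^2 + 14*b - 4*w^2 + w*(7 - b) + 11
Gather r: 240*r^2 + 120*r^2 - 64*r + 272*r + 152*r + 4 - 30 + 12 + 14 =360*r^2 + 360*r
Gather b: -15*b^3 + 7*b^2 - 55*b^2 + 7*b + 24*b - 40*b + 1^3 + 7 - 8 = -15*b^3 - 48*b^2 - 9*b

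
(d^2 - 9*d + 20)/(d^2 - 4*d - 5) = (d - 4)/(d + 1)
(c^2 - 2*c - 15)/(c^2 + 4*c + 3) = (c - 5)/(c + 1)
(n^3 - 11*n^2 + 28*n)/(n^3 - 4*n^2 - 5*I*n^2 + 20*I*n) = (n - 7)/(n - 5*I)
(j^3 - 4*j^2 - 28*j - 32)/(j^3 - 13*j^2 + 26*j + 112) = (j + 2)/(j - 7)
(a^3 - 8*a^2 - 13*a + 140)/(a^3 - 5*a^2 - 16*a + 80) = (a - 7)/(a - 4)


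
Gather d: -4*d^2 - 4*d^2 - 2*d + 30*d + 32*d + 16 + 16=-8*d^2 + 60*d + 32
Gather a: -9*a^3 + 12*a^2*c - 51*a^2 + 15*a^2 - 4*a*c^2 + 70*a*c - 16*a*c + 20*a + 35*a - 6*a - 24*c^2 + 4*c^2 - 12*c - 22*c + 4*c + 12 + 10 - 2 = -9*a^3 + a^2*(12*c - 36) + a*(-4*c^2 + 54*c + 49) - 20*c^2 - 30*c + 20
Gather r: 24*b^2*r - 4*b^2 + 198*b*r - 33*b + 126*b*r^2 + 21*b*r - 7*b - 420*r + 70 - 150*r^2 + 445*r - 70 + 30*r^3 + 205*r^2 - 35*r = -4*b^2 - 40*b + 30*r^3 + r^2*(126*b + 55) + r*(24*b^2 + 219*b - 10)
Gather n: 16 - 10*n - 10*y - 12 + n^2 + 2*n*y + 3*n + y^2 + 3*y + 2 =n^2 + n*(2*y - 7) + y^2 - 7*y + 6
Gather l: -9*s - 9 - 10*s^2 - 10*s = -10*s^2 - 19*s - 9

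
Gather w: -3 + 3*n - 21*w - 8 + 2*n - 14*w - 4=5*n - 35*w - 15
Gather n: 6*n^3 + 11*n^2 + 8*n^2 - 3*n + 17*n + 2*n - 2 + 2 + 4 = 6*n^3 + 19*n^2 + 16*n + 4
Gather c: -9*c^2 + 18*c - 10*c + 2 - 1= -9*c^2 + 8*c + 1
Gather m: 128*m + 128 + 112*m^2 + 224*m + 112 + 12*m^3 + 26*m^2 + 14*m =12*m^3 + 138*m^2 + 366*m + 240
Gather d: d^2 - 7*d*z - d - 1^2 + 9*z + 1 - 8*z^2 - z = d^2 + d*(-7*z - 1) - 8*z^2 + 8*z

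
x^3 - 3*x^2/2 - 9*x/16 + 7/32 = (x - 7/4)*(x - 1/4)*(x + 1/2)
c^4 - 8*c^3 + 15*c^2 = c^2*(c - 5)*(c - 3)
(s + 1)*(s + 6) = s^2 + 7*s + 6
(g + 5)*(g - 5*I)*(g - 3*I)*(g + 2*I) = g^4 + 5*g^3 - 6*I*g^3 + g^2 - 30*I*g^2 + 5*g - 30*I*g - 150*I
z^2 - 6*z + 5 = (z - 5)*(z - 1)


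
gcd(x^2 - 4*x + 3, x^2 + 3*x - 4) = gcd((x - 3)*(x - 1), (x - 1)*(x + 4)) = x - 1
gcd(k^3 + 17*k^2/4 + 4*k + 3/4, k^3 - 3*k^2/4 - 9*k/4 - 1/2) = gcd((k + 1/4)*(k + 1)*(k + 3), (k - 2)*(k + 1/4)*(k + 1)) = k^2 + 5*k/4 + 1/4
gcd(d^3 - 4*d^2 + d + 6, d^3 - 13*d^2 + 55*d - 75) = d - 3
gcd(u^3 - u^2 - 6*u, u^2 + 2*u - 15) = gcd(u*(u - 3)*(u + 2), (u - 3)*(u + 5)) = u - 3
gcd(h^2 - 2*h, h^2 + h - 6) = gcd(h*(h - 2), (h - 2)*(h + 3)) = h - 2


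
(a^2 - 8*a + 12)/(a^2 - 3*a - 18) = (a - 2)/(a + 3)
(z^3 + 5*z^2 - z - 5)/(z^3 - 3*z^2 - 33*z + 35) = (z + 1)/(z - 7)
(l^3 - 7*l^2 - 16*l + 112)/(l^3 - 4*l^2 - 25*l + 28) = (l - 4)/(l - 1)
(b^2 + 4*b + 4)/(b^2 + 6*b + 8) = (b + 2)/(b + 4)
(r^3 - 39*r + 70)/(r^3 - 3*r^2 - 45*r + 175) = (r - 2)/(r - 5)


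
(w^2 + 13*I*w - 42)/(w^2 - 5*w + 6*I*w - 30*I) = (w + 7*I)/(w - 5)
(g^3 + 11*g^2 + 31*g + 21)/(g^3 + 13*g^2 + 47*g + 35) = (g + 3)/(g + 5)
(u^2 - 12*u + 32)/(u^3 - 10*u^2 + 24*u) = (u - 8)/(u*(u - 6))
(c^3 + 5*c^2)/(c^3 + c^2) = (c + 5)/(c + 1)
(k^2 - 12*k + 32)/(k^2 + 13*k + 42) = (k^2 - 12*k + 32)/(k^2 + 13*k + 42)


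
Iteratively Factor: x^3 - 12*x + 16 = (x - 2)*(x^2 + 2*x - 8) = (x - 2)*(x + 4)*(x - 2)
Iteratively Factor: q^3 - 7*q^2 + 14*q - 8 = (q - 2)*(q^2 - 5*q + 4) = (q - 2)*(q - 1)*(q - 4)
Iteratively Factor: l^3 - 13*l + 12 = (l + 4)*(l^2 - 4*l + 3) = (l - 3)*(l + 4)*(l - 1)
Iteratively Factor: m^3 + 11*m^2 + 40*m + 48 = (m + 3)*(m^2 + 8*m + 16) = (m + 3)*(m + 4)*(m + 4)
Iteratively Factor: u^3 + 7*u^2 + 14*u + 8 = (u + 1)*(u^2 + 6*u + 8) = (u + 1)*(u + 2)*(u + 4)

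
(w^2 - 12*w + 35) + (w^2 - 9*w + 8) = 2*w^2 - 21*w + 43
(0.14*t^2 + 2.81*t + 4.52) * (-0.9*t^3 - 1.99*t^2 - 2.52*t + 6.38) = -0.126*t^5 - 2.8076*t^4 - 10.0127*t^3 - 15.1828*t^2 + 6.5374*t + 28.8376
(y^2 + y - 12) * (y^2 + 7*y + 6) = y^4 + 8*y^3 + y^2 - 78*y - 72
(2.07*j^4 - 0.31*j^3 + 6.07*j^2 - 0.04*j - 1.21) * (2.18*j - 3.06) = 4.5126*j^5 - 7.01*j^4 + 14.1812*j^3 - 18.6614*j^2 - 2.5154*j + 3.7026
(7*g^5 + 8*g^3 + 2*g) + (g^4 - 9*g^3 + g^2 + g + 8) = 7*g^5 + g^4 - g^3 + g^2 + 3*g + 8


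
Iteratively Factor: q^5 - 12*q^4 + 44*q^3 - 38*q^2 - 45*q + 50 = (q - 1)*(q^4 - 11*q^3 + 33*q^2 - 5*q - 50) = (q - 5)*(q - 1)*(q^3 - 6*q^2 + 3*q + 10) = (q - 5)*(q - 2)*(q - 1)*(q^2 - 4*q - 5) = (q - 5)*(q - 2)*(q - 1)*(q + 1)*(q - 5)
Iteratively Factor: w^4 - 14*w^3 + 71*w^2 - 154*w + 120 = (w - 3)*(w^3 - 11*w^2 + 38*w - 40) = (w - 3)*(w - 2)*(w^2 - 9*w + 20) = (w - 4)*(w - 3)*(w - 2)*(w - 5)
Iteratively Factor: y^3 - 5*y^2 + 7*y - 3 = (y - 1)*(y^2 - 4*y + 3) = (y - 3)*(y - 1)*(y - 1)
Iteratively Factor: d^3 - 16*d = (d - 4)*(d^2 + 4*d) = (d - 4)*(d + 4)*(d)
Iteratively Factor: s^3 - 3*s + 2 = (s - 1)*(s^2 + s - 2) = (s - 1)^2*(s + 2)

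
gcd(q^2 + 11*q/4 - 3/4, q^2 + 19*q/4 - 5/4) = q - 1/4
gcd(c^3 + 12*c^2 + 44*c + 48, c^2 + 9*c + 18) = c + 6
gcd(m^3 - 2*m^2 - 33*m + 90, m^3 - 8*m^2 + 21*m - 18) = m - 3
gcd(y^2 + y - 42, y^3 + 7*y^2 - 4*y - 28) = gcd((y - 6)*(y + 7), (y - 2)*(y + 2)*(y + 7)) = y + 7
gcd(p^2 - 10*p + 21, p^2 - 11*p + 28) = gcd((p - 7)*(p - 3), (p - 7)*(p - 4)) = p - 7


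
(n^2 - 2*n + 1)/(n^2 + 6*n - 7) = (n - 1)/(n + 7)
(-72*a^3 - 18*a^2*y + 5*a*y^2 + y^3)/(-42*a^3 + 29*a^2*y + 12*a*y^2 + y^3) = (-12*a^2 - a*y + y^2)/(-7*a^2 + 6*a*y + y^2)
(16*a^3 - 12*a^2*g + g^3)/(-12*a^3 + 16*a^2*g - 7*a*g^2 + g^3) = (-4*a - g)/(3*a - g)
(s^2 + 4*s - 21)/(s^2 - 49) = (s - 3)/(s - 7)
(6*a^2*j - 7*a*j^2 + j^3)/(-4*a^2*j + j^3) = (-6*a^2 + 7*a*j - j^2)/(4*a^2 - j^2)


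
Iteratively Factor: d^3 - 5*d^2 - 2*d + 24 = (d + 2)*(d^2 - 7*d + 12) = (d - 3)*(d + 2)*(d - 4)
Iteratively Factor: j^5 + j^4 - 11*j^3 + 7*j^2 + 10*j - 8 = (j + 1)*(j^4 - 11*j^2 + 18*j - 8) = (j - 1)*(j + 1)*(j^3 + j^2 - 10*j + 8) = (j - 1)^2*(j + 1)*(j^2 + 2*j - 8) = (j - 2)*(j - 1)^2*(j + 1)*(j + 4)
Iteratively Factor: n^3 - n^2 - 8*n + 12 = (n - 2)*(n^2 + n - 6) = (n - 2)^2*(n + 3)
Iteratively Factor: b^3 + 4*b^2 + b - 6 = (b - 1)*(b^2 + 5*b + 6) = (b - 1)*(b + 2)*(b + 3)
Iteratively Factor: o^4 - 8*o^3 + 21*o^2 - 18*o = (o)*(o^3 - 8*o^2 + 21*o - 18) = o*(o - 3)*(o^2 - 5*o + 6) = o*(o - 3)^2*(o - 2)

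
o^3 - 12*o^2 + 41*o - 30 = (o - 6)*(o - 5)*(o - 1)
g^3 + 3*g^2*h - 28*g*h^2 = g*(g - 4*h)*(g + 7*h)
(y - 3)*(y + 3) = y^2 - 9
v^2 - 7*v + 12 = (v - 4)*(v - 3)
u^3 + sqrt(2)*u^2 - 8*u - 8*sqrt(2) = (u - 2*sqrt(2))*(u + sqrt(2))*(u + 2*sqrt(2))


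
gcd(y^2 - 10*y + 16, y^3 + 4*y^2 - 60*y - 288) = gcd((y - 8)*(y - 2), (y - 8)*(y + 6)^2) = y - 8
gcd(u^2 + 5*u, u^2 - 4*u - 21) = 1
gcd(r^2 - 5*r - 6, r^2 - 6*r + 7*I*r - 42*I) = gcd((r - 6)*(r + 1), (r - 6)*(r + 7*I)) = r - 6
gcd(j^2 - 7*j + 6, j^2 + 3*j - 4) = j - 1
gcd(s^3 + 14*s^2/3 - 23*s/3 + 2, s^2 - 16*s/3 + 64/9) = 1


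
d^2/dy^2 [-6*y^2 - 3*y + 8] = -12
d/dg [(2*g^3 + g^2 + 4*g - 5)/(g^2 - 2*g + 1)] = 2*(g^3 - 3*g^2 - 3*g + 3)/(g^3 - 3*g^2 + 3*g - 1)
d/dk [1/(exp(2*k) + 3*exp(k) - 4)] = (-2*exp(k) - 3)*exp(k)/(exp(2*k) + 3*exp(k) - 4)^2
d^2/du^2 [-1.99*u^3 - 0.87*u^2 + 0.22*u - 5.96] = -11.94*u - 1.74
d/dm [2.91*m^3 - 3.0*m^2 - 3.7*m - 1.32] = 8.73*m^2 - 6.0*m - 3.7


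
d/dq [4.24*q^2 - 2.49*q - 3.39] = 8.48*q - 2.49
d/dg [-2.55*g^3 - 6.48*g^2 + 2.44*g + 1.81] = -7.65*g^2 - 12.96*g + 2.44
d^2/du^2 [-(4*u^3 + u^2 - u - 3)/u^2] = 2*(u + 9)/u^4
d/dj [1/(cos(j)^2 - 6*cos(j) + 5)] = 2*(cos(j) - 3)*sin(j)/(cos(j)^2 - 6*cos(j) + 5)^2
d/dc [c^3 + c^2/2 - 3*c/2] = 3*c^2 + c - 3/2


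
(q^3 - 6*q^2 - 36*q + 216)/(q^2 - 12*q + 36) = q + 6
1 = 1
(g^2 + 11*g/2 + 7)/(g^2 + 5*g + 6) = (g + 7/2)/(g + 3)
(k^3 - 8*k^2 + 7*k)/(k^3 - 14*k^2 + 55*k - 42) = k/(k - 6)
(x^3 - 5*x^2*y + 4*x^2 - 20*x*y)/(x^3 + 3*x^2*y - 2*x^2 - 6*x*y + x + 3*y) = x*(x^2 - 5*x*y + 4*x - 20*y)/(x^3 + 3*x^2*y - 2*x^2 - 6*x*y + x + 3*y)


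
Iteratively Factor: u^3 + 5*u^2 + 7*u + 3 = (u + 3)*(u^2 + 2*u + 1) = (u + 1)*(u + 3)*(u + 1)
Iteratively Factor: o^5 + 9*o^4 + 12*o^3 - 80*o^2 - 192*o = (o + 4)*(o^4 + 5*o^3 - 8*o^2 - 48*o) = (o + 4)^2*(o^3 + o^2 - 12*o) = o*(o + 4)^2*(o^2 + o - 12) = o*(o + 4)^3*(o - 3)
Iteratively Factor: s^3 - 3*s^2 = (s)*(s^2 - 3*s) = s*(s - 3)*(s)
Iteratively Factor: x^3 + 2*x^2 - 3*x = (x - 1)*(x^2 + 3*x) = (x - 1)*(x + 3)*(x)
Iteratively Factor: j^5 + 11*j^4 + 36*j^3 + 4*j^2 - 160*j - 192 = (j + 3)*(j^4 + 8*j^3 + 12*j^2 - 32*j - 64) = (j + 3)*(j + 4)*(j^3 + 4*j^2 - 4*j - 16) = (j - 2)*(j + 3)*(j + 4)*(j^2 + 6*j + 8) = (j - 2)*(j + 2)*(j + 3)*(j + 4)*(j + 4)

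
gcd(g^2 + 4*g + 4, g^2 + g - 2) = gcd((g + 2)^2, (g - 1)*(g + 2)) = g + 2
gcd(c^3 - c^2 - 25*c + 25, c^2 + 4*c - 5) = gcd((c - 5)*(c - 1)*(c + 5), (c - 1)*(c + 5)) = c^2 + 4*c - 5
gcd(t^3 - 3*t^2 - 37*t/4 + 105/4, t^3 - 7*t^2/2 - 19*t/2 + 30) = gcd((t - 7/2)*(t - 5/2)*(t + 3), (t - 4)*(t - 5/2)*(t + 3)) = t^2 + t/2 - 15/2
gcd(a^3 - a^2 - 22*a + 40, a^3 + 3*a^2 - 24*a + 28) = a - 2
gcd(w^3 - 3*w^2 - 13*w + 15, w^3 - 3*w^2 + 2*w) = w - 1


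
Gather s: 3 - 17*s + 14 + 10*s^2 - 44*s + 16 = 10*s^2 - 61*s + 33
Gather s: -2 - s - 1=-s - 3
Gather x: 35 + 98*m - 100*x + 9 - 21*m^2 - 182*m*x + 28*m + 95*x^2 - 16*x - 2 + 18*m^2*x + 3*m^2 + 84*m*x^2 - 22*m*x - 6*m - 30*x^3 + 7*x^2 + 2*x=-18*m^2 + 120*m - 30*x^3 + x^2*(84*m + 102) + x*(18*m^2 - 204*m - 114) + 42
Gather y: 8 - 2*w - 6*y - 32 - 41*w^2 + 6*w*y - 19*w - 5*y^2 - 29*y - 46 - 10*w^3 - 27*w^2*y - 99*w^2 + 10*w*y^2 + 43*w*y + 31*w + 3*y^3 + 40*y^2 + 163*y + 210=-10*w^3 - 140*w^2 + 10*w + 3*y^3 + y^2*(10*w + 35) + y*(-27*w^2 + 49*w + 128) + 140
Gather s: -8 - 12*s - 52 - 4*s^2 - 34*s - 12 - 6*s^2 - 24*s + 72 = -10*s^2 - 70*s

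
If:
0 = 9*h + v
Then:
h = -v/9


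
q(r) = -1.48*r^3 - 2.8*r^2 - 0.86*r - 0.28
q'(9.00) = -410.90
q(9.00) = -1313.74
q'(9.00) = -410.90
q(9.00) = -1313.74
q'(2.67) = -47.46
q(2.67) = -50.71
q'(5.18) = -149.00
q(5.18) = -285.57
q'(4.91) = -135.40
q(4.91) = -247.19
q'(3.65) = -80.45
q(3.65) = -112.69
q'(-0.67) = 0.90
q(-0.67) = -0.52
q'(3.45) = -73.03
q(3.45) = -97.35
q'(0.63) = -6.15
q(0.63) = -2.30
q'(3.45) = -73.03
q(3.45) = -97.35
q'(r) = -4.44*r^2 - 5.6*r - 0.86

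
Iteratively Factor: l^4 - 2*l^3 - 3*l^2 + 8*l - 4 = (l + 2)*(l^3 - 4*l^2 + 5*l - 2) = (l - 1)*(l + 2)*(l^2 - 3*l + 2) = (l - 2)*(l - 1)*(l + 2)*(l - 1)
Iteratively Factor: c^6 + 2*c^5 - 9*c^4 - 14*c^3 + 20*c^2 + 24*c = (c)*(c^5 + 2*c^4 - 9*c^3 - 14*c^2 + 20*c + 24) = c*(c - 2)*(c^4 + 4*c^3 - c^2 - 16*c - 12) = c*(c - 2)^2*(c^3 + 6*c^2 + 11*c + 6) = c*(c - 2)^2*(c + 2)*(c^2 + 4*c + 3) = c*(c - 2)^2*(c + 1)*(c + 2)*(c + 3)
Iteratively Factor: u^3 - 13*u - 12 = (u + 3)*(u^2 - 3*u - 4) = (u - 4)*(u + 3)*(u + 1)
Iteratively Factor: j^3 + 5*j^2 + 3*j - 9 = (j + 3)*(j^2 + 2*j - 3) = (j + 3)^2*(j - 1)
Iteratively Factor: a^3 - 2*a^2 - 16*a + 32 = (a - 4)*(a^2 + 2*a - 8) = (a - 4)*(a - 2)*(a + 4)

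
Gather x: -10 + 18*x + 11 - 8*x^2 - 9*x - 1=-8*x^2 + 9*x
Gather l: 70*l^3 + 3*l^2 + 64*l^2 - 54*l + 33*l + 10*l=70*l^3 + 67*l^2 - 11*l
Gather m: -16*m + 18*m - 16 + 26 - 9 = 2*m + 1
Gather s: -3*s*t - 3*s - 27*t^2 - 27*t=s*(-3*t - 3) - 27*t^2 - 27*t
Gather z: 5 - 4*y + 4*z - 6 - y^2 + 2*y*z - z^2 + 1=-y^2 - 4*y - z^2 + z*(2*y + 4)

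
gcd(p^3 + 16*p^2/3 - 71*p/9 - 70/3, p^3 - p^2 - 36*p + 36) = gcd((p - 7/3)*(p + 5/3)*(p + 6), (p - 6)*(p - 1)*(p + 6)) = p + 6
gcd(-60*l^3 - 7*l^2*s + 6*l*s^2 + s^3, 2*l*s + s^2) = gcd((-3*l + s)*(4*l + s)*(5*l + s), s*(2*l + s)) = 1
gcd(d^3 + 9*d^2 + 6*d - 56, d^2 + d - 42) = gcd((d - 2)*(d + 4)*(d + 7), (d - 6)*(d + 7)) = d + 7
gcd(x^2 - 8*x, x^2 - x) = x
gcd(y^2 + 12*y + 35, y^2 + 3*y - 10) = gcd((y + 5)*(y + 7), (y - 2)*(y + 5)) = y + 5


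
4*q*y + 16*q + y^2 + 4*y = (4*q + y)*(y + 4)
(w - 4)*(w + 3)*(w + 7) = w^3 + 6*w^2 - 19*w - 84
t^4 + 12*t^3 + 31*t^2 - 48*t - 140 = (t - 2)*(t + 2)*(t + 5)*(t + 7)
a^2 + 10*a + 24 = (a + 4)*(a + 6)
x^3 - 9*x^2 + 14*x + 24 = (x - 6)*(x - 4)*(x + 1)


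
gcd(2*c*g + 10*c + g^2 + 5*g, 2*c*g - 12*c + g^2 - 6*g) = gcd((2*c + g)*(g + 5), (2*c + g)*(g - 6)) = 2*c + g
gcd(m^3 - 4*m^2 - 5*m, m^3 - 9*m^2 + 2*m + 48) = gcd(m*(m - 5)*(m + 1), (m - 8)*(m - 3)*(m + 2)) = 1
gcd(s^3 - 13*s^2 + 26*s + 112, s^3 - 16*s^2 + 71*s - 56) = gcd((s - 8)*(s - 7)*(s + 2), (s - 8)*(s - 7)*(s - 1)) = s^2 - 15*s + 56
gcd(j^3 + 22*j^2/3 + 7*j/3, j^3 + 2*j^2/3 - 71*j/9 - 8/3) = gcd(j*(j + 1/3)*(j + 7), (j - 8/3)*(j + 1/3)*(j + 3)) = j + 1/3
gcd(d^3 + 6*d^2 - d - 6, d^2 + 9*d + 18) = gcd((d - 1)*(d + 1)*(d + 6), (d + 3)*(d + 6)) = d + 6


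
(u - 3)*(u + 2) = u^2 - u - 6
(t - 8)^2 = t^2 - 16*t + 64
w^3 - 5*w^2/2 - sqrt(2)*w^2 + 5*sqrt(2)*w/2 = w*(w - 5/2)*(w - sqrt(2))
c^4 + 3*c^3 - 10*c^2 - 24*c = c*(c - 3)*(c + 2)*(c + 4)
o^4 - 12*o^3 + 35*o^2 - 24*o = o*(o - 8)*(o - 3)*(o - 1)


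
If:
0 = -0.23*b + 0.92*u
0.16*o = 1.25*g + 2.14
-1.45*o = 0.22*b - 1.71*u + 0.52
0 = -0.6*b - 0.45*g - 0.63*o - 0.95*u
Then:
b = 1.09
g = -1.74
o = -0.20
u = 0.27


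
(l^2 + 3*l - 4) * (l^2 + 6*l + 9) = l^4 + 9*l^3 + 23*l^2 + 3*l - 36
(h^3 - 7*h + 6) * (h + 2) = h^4 + 2*h^3 - 7*h^2 - 8*h + 12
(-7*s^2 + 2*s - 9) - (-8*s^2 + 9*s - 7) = s^2 - 7*s - 2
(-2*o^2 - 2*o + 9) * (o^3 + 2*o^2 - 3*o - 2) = -2*o^5 - 6*o^4 + 11*o^3 + 28*o^2 - 23*o - 18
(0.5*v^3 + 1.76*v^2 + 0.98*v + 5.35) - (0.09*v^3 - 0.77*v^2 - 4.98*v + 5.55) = 0.41*v^3 + 2.53*v^2 + 5.96*v - 0.2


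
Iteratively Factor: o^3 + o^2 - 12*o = (o)*(o^2 + o - 12) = o*(o - 3)*(o + 4)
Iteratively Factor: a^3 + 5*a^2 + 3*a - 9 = (a + 3)*(a^2 + 2*a - 3) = (a + 3)^2*(a - 1)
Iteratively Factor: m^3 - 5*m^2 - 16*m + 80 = (m - 4)*(m^2 - m - 20) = (m - 4)*(m + 4)*(m - 5)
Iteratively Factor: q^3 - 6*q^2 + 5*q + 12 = (q + 1)*(q^2 - 7*q + 12) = (q - 3)*(q + 1)*(q - 4)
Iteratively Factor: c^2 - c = (c - 1)*(c)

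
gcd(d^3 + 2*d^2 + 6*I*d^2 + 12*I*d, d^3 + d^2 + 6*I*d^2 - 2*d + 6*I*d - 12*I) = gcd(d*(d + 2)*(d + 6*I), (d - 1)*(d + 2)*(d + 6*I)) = d^2 + d*(2 + 6*I) + 12*I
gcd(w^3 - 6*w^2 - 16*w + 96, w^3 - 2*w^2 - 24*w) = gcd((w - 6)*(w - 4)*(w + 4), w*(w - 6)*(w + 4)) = w^2 - 2*w - 24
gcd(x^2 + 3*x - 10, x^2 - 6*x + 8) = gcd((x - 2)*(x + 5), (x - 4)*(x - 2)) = x - 2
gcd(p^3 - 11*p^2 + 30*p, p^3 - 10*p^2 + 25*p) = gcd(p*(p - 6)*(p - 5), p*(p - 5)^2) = p^2 - 5*p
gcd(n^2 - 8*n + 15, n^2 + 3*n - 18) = n - 3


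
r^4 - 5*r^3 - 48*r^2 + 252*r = r*(r - 6)^2*(r + 7)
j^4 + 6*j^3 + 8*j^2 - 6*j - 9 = (j - 1)*(j + 1)*(j + 3)^2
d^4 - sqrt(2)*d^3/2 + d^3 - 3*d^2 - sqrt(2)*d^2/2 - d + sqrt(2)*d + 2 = (d - 1)*(d + 2)*(d - sqrt(2))*(d + sqrt(2)/2)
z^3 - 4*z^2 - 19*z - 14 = (z - 7)*(z + 1)*(z + 2)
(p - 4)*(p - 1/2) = p^2 - 9*p/2 + 2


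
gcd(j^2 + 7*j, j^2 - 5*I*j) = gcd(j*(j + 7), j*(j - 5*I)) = j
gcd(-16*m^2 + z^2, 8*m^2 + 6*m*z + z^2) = 4*m + z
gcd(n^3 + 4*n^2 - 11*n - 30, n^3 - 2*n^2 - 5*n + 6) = n^2 - n - 6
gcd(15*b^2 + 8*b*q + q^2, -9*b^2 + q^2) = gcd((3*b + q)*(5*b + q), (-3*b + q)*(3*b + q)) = 3*b + q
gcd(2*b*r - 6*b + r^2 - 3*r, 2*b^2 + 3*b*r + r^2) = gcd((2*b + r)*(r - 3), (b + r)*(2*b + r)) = 2*b + r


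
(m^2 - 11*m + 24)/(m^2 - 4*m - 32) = (m - 3)/(m + 4)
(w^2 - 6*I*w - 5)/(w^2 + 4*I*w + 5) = (w - 5*I)/(w + 5*I)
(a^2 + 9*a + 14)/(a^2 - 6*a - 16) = (a + 7)/(a - 8)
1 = 1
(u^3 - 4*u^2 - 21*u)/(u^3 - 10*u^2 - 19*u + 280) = u*(u + 3)/(u^2 - 3*u - 40)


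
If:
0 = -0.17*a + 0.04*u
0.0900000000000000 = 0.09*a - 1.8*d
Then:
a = 0.235294117647059*u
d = 0.0117647058823529*u - 0.05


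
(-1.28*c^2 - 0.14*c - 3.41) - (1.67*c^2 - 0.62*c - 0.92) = -2.95*c^2 + 0.48*c - 2.49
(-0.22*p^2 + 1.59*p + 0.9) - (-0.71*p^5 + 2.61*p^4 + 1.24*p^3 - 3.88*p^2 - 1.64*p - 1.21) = 0.71*p^5 - 2.61*p^4 - 1.24*p^3 + 3.66*p^2 + 3.23*p + 2.11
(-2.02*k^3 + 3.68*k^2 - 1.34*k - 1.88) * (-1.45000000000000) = 2.929*k^3 - 5.336*k^2 + 1.943*k + 2.726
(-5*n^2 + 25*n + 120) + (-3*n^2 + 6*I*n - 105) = -8*n^2 + 25*n + 6*I*n + 15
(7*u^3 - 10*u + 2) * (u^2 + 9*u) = 7*u^5 + 63*u^4 - 10*u^3 - 88*u^2 + 18*u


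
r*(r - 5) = r^2 - 5*r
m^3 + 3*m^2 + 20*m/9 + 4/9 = (m + 1/3)*(m + 2/3)*(m + 2)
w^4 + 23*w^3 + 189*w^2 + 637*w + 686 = (w + 2)*(w + 7)^3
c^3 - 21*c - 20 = (c - 5)*(c + 1)*(c + 4)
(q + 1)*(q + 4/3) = q^2 + 7*q/3 + 4/3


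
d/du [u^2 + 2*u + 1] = 2*u + 2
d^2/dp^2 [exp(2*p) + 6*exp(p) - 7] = (4*exp(p) + 6)*exp(p)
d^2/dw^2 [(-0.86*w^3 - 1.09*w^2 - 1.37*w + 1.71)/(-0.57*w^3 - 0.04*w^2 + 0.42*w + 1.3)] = (-1.77635683940025e-15*w^7 + 0.669066*w^6 + 3.905982*w^5 + 2.733264*w^4 + 11.773664*w^3 + 17.779308*w^2 + 1.717548*w + 1.407032)/(0.185193*w^9 + 0.038988*w^8 - 0.406638*w^7 - 1.324502*w^6 + 0.121788*w^5 + 1.882248*w^4 + 2.946852*w^3 - 0.48516*w^2 - 2.1294*w - 2.197)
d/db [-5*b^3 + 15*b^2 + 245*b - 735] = -15*b^2 + 30*b + 245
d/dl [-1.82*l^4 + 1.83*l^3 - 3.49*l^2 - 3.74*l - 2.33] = -7.28*l^3 + 5.49*l^2 - 6.98*l - 3.74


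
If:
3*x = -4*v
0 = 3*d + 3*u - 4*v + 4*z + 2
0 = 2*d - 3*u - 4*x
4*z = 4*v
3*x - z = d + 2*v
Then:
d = -42/89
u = -52/267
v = 6/89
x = -8/89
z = 6/89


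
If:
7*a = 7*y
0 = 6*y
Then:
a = 0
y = 0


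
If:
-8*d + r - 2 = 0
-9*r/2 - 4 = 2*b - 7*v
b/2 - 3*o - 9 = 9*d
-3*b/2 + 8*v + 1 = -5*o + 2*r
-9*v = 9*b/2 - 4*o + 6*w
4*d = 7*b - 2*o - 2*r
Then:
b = 83/316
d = 127/474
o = -7129/1896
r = 982/237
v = 523/158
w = -87241/11376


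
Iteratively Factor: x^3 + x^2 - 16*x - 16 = (x + 1)*(x^2 - 16) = (x - 4)*(x + 1)*(x + 4)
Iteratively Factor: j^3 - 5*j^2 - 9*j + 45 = (j - 3)*(j^2 - 2*j - 15) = (j - 5)*(j - 3)*(j + 3)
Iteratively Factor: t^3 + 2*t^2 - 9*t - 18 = (t + 3)*(t^2 - t - 6) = (t - 3)*(t + 3)*(t + 2)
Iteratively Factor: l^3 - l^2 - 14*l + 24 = (l - 2)*(l^2 + l - 12) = (l - 2)*(l + 4)*(l - 3)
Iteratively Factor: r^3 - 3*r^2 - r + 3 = (r + 1)*(r^2 - 4*r + 3) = (r - 3)*(r + 1)*(r - 1)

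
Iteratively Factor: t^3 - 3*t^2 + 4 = (t + 1)*(t^2 - 4*t + 4) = (t - 2)*(t + 1)*(t - 2)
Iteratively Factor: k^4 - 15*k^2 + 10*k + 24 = (k + 4)*(k^3 - 4*k^2 + k + 6) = (k - 2)*(k + 4)*(k^2 - 2*k - 3) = (k - 3)*(k - 2)*(k + 4)*(k + 1)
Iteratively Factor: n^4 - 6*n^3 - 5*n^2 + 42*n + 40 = (n - 5)*(n^3 - n^2 - 10*n - 8) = (n - 5)*(n + 1)*(n^2 - 2*n - 8) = (n - 5)*(n - 4)*(n + 1)*(n + 2)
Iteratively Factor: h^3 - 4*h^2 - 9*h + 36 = (h - 3)*(h^2 - h - 12) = (h - 3)*(h + 3)*(h - 4)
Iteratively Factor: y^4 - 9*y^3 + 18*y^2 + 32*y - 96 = (y - 4)*(y^3 - 5*y^2 - 2*y + 24) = (y - 4)^2*(y^2 - y - 6) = (y - 4)^2*(y + 2)*(y - 3)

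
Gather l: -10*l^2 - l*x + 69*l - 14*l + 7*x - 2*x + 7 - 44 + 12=-10*l^2 + l*(55 - x) + 5*x - 25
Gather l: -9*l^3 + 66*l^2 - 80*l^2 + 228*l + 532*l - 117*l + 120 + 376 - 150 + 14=-9*l^3 - 14*l^2 + 643*l + 360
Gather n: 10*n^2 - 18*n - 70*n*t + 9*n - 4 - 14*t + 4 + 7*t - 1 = 10*n^2 + n*(-70*t - 9) - 7*t - 1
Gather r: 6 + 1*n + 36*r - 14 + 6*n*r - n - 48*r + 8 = r*(6*n - 12)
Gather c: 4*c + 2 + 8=4*c + 10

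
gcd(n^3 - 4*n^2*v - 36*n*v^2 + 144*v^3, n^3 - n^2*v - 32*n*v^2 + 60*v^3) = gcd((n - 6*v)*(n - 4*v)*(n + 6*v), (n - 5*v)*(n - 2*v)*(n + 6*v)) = n + 6*v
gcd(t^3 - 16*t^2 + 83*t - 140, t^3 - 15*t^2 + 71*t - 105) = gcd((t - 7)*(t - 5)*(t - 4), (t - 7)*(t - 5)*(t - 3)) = t^2 - 12*t + 35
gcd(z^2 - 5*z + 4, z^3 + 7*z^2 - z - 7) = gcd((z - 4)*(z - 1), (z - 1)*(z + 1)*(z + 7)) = z - 1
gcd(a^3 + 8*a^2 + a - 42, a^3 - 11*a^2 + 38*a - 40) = a - 2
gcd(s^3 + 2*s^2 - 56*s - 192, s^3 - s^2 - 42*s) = s + 6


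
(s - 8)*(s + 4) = s^2 - 4*s - 32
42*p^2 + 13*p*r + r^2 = (6*p + r)*(7*p + r)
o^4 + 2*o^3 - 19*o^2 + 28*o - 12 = (o - 2)*(o - 1)^2*(o + 6)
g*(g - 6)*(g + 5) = g^3 - g^2 - 30*g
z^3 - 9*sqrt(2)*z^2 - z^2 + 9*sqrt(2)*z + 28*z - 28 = (z - 1)*(z - 7*sqrt(2))*(z - 2*sqrt(2))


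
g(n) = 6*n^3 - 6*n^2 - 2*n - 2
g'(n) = 18*n^2 - 12*n - 2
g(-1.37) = -25.95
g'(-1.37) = 48.22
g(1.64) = 5.05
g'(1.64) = 26.73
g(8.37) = 3079.18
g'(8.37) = 1158.58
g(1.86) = 12.13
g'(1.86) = 37.95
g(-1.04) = -13.16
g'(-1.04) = 29.95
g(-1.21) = -18.99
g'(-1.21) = 38.87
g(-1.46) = -30.54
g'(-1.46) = 53.89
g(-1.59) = -38.11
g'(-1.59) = 62.59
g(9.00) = 3868.00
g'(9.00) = 1348.00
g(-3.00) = -212.00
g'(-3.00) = 196.00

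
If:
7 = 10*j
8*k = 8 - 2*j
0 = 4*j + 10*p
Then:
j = 7/10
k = 33/40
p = -7/25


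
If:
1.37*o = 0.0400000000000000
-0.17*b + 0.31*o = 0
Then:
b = 0.05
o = 0.03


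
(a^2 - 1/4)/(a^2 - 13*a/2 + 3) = (a + 1/2)/(a - 6)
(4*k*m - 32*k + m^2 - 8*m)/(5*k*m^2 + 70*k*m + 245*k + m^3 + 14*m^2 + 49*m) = (4*k*m - 32*k + m^2 - 8*m)/(5*k*m^2 + 70*k*m + 245*k + m^3 + 14*m^2 + 49*m)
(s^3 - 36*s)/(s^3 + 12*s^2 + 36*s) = (s - 6)/(s + 6)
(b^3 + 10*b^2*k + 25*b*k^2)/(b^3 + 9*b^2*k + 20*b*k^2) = (b + 5*k)/(b + 4*k)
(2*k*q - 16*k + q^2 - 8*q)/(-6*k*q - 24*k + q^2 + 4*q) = (-2*k*q + 16*k - q^2 + 8*q)/(6*k*q + 24*k - q^2 - 4*q)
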